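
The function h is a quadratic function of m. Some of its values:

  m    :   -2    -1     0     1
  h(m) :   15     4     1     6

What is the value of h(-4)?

61

Write h(m) = am² + bm + c; the 4 given values yield a linear system in the 3 coefficients.
Solving, h(m) = 4m² + m + 1.
Then h(-4) = 61.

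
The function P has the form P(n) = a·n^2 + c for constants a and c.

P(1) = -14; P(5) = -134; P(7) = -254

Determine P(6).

From P(1) = -14 and P(5) = -134: 1a + c = -14 and 25a + c = -134.
Subtracting: 24a = -120, so a = -5; then c = -14 − (-5)·1 = -9.
So P(n) = -5n² − 9, and P(6) = -189.

-189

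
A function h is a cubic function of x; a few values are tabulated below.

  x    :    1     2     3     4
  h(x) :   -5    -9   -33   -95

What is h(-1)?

15

Write h(x) = ax³ + bx² + cx + d; the 4 given values yield a linear system in the 4 coefficients.
Solving, h(x) = -3x³ + 8x² - 7x - 3.
Then h(-1) = 15.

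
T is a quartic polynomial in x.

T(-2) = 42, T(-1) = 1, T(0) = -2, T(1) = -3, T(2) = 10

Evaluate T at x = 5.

973

Write T(x) = ax^4 + bx³ + cx² + dx + e; the 5 given values yield a linear system in the 5 coefficients.
Solving, T(x) = 2x^4 - 2x³ - x² - 2.
Then T(5) = 973.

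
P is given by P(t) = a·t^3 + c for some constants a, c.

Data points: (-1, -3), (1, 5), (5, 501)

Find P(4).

257

From P(-1) = -3 and P(1) = 5: -1a + c = -3 and 1a + c = 5.
Subtracting: 2a = 8, so a = 4; then c = -3 − 4·(-1) = 1.
So P(t) = 4t³ + 1, and P(4) = 257.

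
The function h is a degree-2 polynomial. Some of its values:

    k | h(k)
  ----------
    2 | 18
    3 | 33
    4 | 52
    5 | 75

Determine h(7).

133

First differences: 15, 19, 23. Second differences: 4, 4.
Level-2 differences are constant, so h has degree 2.
Fitting a degree-2 polynomial gives h(k) = 2k² + 5k.
Then h(7) = 133.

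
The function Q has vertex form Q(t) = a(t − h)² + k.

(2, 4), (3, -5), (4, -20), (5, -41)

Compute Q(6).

-68

First differences -9, -15, -21; second difference -6 = 2a, so a = -3.
Expanding, the t-coefficient is −2ah = 6h; matching it to the data gives h = 1, and then k = 7.
So Q(t) = -3(t − 1)² + 7.
Q(6) = -3·5² + 7 = -68.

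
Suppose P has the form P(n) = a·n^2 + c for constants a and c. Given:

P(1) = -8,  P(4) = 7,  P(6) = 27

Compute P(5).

16

From P(1) = -8 and P(4) = 7: 1a + c = -8 and 16a + c = 7.
Subtracting: 15a = 15, so a = 1; then c = -8 − 1·1 = -9.
So P(n) = 1n² − 9, and P(5) = 16.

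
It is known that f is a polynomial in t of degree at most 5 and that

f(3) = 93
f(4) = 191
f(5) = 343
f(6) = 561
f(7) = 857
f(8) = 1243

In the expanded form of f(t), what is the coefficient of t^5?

Write f(t) = at^5 + bt^4 + ct³ + dt² + et + p; the 6 given values yield a linear system in the 6 coefficients.
Solving, the top 2 coefficients vanish, and f(t) = 2t³ + 3t² + 3t + 3.
The coefficient of t^5 is 0.

0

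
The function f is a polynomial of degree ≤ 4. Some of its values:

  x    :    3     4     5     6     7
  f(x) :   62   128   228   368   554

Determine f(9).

1088

Write f(x) = ax^4 + bx³ + cx² + dx + e; the 5 given values yield a linear system in the 5 coefficients.
Solving, the leading coefficient vanishes, and f(x) = x³ + 5x² - 6x + 8.
Then f(9) = 1088.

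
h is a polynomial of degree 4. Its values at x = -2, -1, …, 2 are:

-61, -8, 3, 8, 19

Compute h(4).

Write h(x) = ax^4 + bx³ + cx² + dx + e; the 5 given values yield a linear system in the 5 coefficients.
Solving, h(x) = -x^4 + 4x³ - 2x² + 4x + 3.
Then h(4) = -13.

-13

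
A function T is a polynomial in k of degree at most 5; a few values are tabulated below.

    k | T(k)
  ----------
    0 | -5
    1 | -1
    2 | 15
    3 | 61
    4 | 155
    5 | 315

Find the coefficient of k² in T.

First differences: 4, 16, 46, 94, 160. Second differences: 12, 30, 48, 66. Third differences: 18, 18, 18.
Level-3 differences are constant, so T has degree 3.
Fitting a degree-3 polynomial gives T(k) = 3k³ - 3k² + 4k - 5.
The coefficient of k² is -3.

-3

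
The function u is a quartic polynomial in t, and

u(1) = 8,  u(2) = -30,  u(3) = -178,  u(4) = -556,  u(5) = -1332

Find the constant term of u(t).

Write u(t) = at^4 + bt³ + ct² + dt + e; the 5 given values yield a linear system in the 5 coefficients.
Solving, u(t) = -2t^4 - 5t² + 7t + 8.
The constant term is u(0) = 8.

8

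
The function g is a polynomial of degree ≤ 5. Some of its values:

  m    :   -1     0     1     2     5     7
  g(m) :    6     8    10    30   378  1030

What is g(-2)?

-14

Write g(m) = am^5 + bm^4 + cm³ + dm² + em + p; the 6 given values yield a linear system in the 6 coefficients.
Solving, the top 2 coefficients vanish, and g(m) = 3m³ - m + 8.
Then g(-2) = -14.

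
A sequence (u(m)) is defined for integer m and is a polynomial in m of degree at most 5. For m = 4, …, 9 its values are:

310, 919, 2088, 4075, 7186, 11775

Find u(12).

Write u(m) = am^5 + bm^4 + cm³ + dm² + em + p; the 6 given values yield a linear system in the 6 coefficients.
Solving, the leading coefficient vanishes, and u(m) = 2m^4 - m³ - 7m² - 5m - 6.
Then u(12) = 38670.

38670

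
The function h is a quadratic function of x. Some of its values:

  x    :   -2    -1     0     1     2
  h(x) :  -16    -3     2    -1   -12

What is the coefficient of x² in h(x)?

-4

First differences: 13, 5, -3, -11. Second differences: -8, -8, -8.
Level-2 differences are constant, so h has degree 2.
Fitting a degree-2 polynomial gives h(x) = -4x² + x + 2.
The coefficient of x² is -4.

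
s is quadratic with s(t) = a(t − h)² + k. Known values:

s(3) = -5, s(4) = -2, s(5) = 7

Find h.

3

First differences 3, 9; second difference 6 = 2a, so a = 3.
Expanding, the t-coefficient is −2ah = -6h; matching it to the data gives h = 3, and then k = -5.
So s(t) = 3(t − 3)² − 5.
Hence h = 3.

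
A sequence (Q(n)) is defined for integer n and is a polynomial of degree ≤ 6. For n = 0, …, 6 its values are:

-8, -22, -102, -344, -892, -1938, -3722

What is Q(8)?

-10704

First differences: -14, -80, -242, -548, -1046, -1784. Second differences: -66, -162, -306, -498, -738. Third differences: -96, -144, -192, -240. Fourth differences: -48, -48, -48.
Level-4 differences are constant, so Q has degree 4.
Fitting a degree-4 polynomial gives Q(n) = -2n^4 - 4n³ - 7n² - n - 8.
Then Q(8) = -10704.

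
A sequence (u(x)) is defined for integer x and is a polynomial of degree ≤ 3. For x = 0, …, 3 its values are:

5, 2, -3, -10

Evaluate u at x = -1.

Write u(x) = ax³ + bx² + cx + d; the 4 given values yield a linear system in the 4 coefficients.
Solving, the leading coefficient vanishes, and u(x) = -x² - 2x + 5.
Then u(-1) = 6.

6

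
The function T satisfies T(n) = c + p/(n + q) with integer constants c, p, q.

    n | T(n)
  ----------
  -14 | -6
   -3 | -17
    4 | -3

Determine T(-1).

(T(n) − c)(n + q) = p for each data point; the three points give a linear system in c and q, then p follows.
Solving: c = -5, q = 2, p = 12, so T(n) = -5 + 12/(n + 2).
Then T(-1) = -5 + 12/1 = 7.

7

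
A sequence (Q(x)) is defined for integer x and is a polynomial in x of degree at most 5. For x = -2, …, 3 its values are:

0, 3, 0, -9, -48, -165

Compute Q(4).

-432

First differences: 3, -3, -9, -39, -117. Second differences: -6, -6, -30, -78. Third differences: 0, -24, -48. Fourth differences: -24, -24.
Level-4 differences are constant, so Q has degree 4.
Fitting a degree-4 polynomial gives Q(x) = -x^4 - 2x³ - 2x² - 4x.
Then Q(4) = -432.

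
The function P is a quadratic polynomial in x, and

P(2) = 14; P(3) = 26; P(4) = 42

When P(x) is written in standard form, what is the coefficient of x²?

2

Write P(x) = ax² + bx + c; the 3 given values yield a linear system in the 3 coefficients.
Solving, P(x) = 2x² + 2x + 2.
The coefficient of x² is 2.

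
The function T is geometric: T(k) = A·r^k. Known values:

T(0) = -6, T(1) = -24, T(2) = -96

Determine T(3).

-384

Consecutive ratio: -24/(-6) = 4, and -96/(-24) = 4, so r = 4.
Then A·4^0 = -6 gives A = -6, and T(k) = -6·4^k.
T(3) = -6·4^3 = -384.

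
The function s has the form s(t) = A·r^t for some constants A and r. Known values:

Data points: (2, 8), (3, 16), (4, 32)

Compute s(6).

Consecutive ratio: 16/8 = 2, and 32/16 = 2, so r = 2.
Then A·2^2 = 8 gives A = 2, and s(t) = 2·2^t.
s(6) = 2·2^6 = 128.

128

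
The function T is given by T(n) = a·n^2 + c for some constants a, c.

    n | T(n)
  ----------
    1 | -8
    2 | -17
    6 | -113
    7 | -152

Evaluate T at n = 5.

From T(1) = -8 and T(2) = -17: 1a + c = -8 and 4a + c = -17.
Subtracting: 3a = -9, so a = -3; then c = -8 − (-3)·1 = -5.
So T(n) = -3n² − 5, and T(5) = -80.

-80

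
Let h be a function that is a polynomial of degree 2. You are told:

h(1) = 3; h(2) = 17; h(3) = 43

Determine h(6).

Write h(n) = an² + bn + c; the 3 given values yield a linear system in the 3 coefficients.
Solving, h(n) = 6n² - 4n + 1.
Then h(6) = 193.

193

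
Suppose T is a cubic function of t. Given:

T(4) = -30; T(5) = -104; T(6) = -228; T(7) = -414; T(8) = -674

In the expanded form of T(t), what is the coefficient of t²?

5

Write T(t) = at³ + bt² + ct + d; the 5 given values yield a linear system in the 4 coefficients.
Solving, T(t) = -2t³ + 5t² + 3t + 6.
The coefficient of t² is 5.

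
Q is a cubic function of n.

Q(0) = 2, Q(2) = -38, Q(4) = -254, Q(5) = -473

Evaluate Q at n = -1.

Write Q(n) = an³ + bn² + cn + d; the 4 given values yield a linear system in the 4 coefficients.
Solving, Q(n) = -3n³ - 4n² + 2.
Then Q(-1) = 1.

1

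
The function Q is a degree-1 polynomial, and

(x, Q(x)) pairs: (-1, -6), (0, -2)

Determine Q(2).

Write Q(x) = ax + b; the 2 given values yield a linear system in the 2 coefficients.
Solving, Q(x) = 4x - 2.
Then Q(2) = 6.

6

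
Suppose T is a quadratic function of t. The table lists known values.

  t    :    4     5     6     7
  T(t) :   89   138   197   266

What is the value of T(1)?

Write T(t) = at² + bt + c; the 4 given values yield a linear system in the 3 coefficients.
Solving, T(t) = 5t² + 4t - 7.
Then T(1) = 2.

2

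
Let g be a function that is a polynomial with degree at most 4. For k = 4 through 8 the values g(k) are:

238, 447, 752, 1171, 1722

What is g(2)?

36

Write g(k) = ak^4 + bk³ + ck² + dk + e; the 5 given values yield a linear system in the 5 coefficients.
Solving, the leading coefficient vanishes, and g(k) = 3k³ + 3k² - k + 2.
Then g(2) = 36.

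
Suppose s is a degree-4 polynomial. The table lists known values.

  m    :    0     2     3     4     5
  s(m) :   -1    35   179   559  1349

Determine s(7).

Write s(m) = am^4 + bm³ + cm² + dm + e; the 5 given values yield a linear system in the 5 coefficients.
Solving, s(m) = 2m^4 + m³ - m² - 1.
Then s(7) = 5095.

5095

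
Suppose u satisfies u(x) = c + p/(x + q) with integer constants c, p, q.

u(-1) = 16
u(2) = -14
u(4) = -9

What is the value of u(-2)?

6

(u(x) − c)(x + q) = p for each data point; the three points give a linear system in c and q, then p follows.
Solving: c = -4, q = 0, p = -20, so u(x) = -4 − 20/(x + 0).
Then u(-2) = -4 − 20/(-2) = 6.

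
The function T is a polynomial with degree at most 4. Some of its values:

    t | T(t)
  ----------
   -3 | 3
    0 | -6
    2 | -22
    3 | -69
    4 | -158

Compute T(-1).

Write T(t) = at^4 + bt³ + ct² + dt + e; the 5 given values yield a linear system in the 5 coefficients.
Solving, the leading coefficient vanishes, and T(t) = -2t³ - 3t² + 6t - 6.
Then T(-1) = -13.

-13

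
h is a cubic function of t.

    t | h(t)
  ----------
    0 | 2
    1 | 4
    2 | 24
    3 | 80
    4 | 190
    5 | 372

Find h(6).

644

Write h(t) = at³ + bt² + ct + d; the 6 given values yield a linear system in the 4 coefficients.
Solving, h(t) = 3t³ - t + 2.
Then h(6) = 644.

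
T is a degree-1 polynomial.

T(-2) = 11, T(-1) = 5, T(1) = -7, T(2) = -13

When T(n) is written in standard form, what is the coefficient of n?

Write T(n) = an + b; the 4 given values yield a linear system in the 2 coefficients.
Solving, T(n) = -6n - 1.
The coefficient of n is -6.

-6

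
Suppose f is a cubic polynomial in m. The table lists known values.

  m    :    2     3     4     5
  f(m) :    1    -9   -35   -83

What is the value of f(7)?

Write f(m) = am³ + bm² + cm + d; the 4 given values yield a linear system in the 4 coefficients.
Solving, f(m) = -m³ + m² + 4m - 3.
Then f(7) = -269.

-269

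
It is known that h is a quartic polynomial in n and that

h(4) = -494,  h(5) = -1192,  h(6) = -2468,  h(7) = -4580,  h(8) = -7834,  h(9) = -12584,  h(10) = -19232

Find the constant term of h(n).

-2

First differences: -698, -1276, -2112, -3254, -4750, -6648. Second differences: -578, -836, -1142, -1496, -1898. Third differences: -258, -306, -354, -402. Fourth differences: -48, -48, -48.
Level-4 differences are constant, so h has degree 4.
Fitting a degree-4 polynomial gives h(n) = -2n^4 + n³ - 2n² - 3n - 2.
The constant term is h(0) = -2.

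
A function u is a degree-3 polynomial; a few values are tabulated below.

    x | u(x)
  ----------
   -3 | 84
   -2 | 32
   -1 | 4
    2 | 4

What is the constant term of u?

Write u(x) = ax³ + bx² + cx + d; the 4 given values yield a linear system in the 4 coefficients.
Solving, u(x) = -x³ + 6x² - 3x - 6.
The constant term is u(0) = -6.

-6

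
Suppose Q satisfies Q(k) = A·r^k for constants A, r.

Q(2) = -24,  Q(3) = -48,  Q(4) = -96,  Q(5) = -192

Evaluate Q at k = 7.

Consecutive ratio: -48/(-24) = 2, and -96/(-48) = 2, so r = 2.
Then A·2^2 = -24 gives A = -6, and Q(k) = -6·2^k.
Q(7) = -6·2^7 = -768.

-768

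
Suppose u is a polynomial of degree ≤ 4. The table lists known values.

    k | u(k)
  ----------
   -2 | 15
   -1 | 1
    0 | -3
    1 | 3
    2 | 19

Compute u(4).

First differences: -14, -4, 6, 16. Second differences: 10, 10, 10.
Level-2 differences are constant, so u has degree 2.
Fitting a degree-2 polynomial gives u(k) = 5k² + k - 3.
Then u(4) = 81.

81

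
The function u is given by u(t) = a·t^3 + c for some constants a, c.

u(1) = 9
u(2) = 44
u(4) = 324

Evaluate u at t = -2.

-36

From u(1) = 9 and u(2) = 44: 1a + c = 9 and 8a + c = 44.
Subtracting: 7a = 35, so a = 5; then c = 9 − 5·1 = 4.
So u(t) = 5t³ + 4, and u(-2) = -36.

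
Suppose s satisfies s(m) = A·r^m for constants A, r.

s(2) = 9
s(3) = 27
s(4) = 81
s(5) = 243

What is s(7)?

2187

Consecutive ratio: 27/9 = 3, and 81/27 = 3, so r = 3.
Then A·3^2 = 9 gives A = 1, and s(m) = 1·3^m.
s(7) = 1·3^7 = 2187.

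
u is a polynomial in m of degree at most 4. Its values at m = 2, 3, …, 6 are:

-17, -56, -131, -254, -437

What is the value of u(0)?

Write u(m) = am^4 + bm³ + cm² + dm + e; the 5 given values yield a linear system in the 5 coefficients.
Solving, the leading coefficient vanishes, and u(m) = -2m³ - m + 1.
Then u(0) = 1.

1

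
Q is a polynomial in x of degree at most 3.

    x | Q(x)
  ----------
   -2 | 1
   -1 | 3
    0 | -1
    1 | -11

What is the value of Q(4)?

First differences: 2, -4, -10. Second differences: -6, -6.
Level-2 differences are constant, so Q has degree 2.
Fitting a degree-2 polynomial gives Q(x) = -3x² - 7x - 1.
Then Q(4) = -77.

-77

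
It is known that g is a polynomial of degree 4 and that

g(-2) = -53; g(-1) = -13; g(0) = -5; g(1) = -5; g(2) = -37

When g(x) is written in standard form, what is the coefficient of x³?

0

Write g(x) = ax^4 + bx³ + cx² + dx + e; the 5 given values yield a linear system in the 5 coefficients.
Solving, g(x) = -2x^4 - 2x² + 4x - 5.
The coefficient of x³ is 0.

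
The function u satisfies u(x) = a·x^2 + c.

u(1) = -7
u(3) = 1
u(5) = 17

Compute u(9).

From u(1) = -7 and u(3) = 1: 1a + c = -7 and 9a + c = 1.
Subtracting: 8a = 8, so a = 1; then c = -7 − 1·1 = -8.
So u(x) = 1x² − 8, and u(9) = 73.

73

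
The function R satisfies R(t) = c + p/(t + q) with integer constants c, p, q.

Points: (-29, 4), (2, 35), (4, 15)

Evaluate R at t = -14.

(R(t) − c)(t + q) = p for each data point; the three points give a linear system in c and q, then p follows.
Solving: c = 5, q = -1, p = 30, so R(t) = 5 + 30/(t − 1).
Then R(-14) = 5 + 30/(-15) = 3.

3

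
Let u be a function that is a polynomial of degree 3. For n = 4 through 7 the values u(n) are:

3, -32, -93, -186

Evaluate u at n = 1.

12

Write u(n) = an³ + bn² + cn + d; the 4 given values yield a linear system in the 4 coefficients.
Solving, u(n) = -n³ + 2n² + 8n + 3.
Then u(1) = 12.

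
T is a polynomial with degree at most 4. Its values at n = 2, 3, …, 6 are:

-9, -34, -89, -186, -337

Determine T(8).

First differences: -25, -55, -97, -151. Second differences: -30, -42, -54. Third differences: -12, -12.
Level-3 differences are constant, so T has degree 3.
Fitting a degree-3 polynomial gives T(n) = -2n³ + 3n² - 2n - 1.
Then T(8) = -849.

-849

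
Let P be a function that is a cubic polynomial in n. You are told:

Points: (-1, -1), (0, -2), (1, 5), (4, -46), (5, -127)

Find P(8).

Write P(n) = an³ + bn² + cn + d; the 5 given values yield a linear system in the 4 coefficients.
Solving, P(n) = -2n³ + 4n² + 5n - 2.
Then P(8) = -730.

-730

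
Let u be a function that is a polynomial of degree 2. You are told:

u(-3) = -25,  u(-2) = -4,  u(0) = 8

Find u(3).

Write u(x) = ax² + bx + c; the 3 given values yield a linear system in the 3 coefficients.
Solving, u(x) = -5x² - 4x + 8.
Then u(3) = -49.

-49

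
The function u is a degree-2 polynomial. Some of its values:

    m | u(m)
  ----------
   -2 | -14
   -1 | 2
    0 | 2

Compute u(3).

Write u(m) = am² + bm + c; the 3 given values yield a linear system in the 3 coefficients.
Solving, u(m) = -8m² - 8m + 2.
Then u(3) = -94.

-94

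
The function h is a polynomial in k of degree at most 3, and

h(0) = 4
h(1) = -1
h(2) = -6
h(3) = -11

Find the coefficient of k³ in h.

First differences: -5, -5, -5.
Level-1 differences are constant, so h has degree 1.
Fitting a degree-1 polynomial gives h(k) = -5k + 4.
The coefficient of k³ is 0.

0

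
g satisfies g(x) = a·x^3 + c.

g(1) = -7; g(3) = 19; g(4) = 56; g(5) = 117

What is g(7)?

From g(1) = -7 and g(3) = 19: 1a + c = -7 and 27a + c = 19.
Subtracting: 26a = 26, so a = 1; then c = -7 − 1·1 = -8.
So g(x) = 1x³ − 8, and g(7) = 335.

335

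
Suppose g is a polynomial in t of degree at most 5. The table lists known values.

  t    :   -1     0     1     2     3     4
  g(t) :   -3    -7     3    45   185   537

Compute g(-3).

First differences: -4, 10, 42, 140, 352. Second differences: 14, 32, 98, 212. Third differences: 18, 66, 114. Fourth differences: 48, 48.
Level-4 differences are constant, so g has degree 4.
Fitting a degree-4 polynomial gives g(t) = 2t^4 - t³ + 5t² + 4t - 7.
Then g(-3) = 215.

215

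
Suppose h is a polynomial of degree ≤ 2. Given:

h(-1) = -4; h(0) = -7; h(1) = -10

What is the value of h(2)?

Write h(m) = am² + bm + c; the 3 given values yield a linear system in the 3 coefficients.
Solving, the leading coefficient vanishes, and h(m) = -3m - 7.
Then h(2) = -13.

-13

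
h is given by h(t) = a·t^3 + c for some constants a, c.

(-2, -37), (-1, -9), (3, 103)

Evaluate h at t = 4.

From h(-2) = -37 and h(-1) = -9: -8a + c = -37 and -1a + c = -9.
Subtracting: 7a = 28, so a = 4; then c = -37 − 4·(-8) = -5.
So h(t) = 4t³ − 5, and h(4) = 251.

251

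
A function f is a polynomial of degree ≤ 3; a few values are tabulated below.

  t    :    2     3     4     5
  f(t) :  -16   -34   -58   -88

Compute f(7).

-166

First differences: -18, -24, -30. Second differences: -6, -6.
Level-2 differences are constant, so f has degree 2.
Fitting a degree-2 polynomial gives f(t) = -3t² - 3t + 2.
Then f(7) = -166.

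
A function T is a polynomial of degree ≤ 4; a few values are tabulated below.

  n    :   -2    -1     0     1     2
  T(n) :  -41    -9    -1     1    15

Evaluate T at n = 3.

First differences: 32, 8, 2, 14. Second differences: -24, -6, 12. Third differences: 18, 18.
Level-3 differences are constant, so T has degree 3.
Fitting a degree-3 polynomial gives T(n) = 3n³ - 3n² + 2n - 1.
Then T(3) = 59.

59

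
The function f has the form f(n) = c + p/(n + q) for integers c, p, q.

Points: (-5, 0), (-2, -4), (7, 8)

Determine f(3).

16

(f(n) − c)(n + q) = p for each data point; the three points give a linear system in c and q, then p follows.
Solving: c = 4, q = -1, p = 24, so f(n) = 4 + 24/(n − 1).
Then f(3) = 4 + 24/2 = 16.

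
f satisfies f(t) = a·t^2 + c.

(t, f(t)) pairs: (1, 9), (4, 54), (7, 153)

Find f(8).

From f(1) = 9 and f(4) = 54: 1a + c = 9 and 16a + c = 54.
Subtracting: 15a = 45, so a = 3; then c = 9 − 3·1 = 6.
So f(t) = 3t² + 6, and f(8) = 198.

198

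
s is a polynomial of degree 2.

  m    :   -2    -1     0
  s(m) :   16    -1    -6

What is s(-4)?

Write s(m) = am² + bm + c; the 3 given values yield a linear system in the 3 coefficients.
Solving, s(m) = 6m² + m - 6.
Then s(-4) = 86.

86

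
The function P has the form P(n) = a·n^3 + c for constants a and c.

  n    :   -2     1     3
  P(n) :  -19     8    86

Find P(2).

29

From P(-2) = -19 and P(1) = 8: -8a + c = -19 and 1a + c = 8.
Subtracting: 9a = 27, so a = 3; then c = -19 − 3·(-8) = 5.
So P(n) = 3n³ + 5, and P(2) = 29.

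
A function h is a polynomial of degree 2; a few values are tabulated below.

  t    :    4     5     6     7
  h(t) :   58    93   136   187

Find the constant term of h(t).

-2

First differences: 35, 43, 51. Second differences: 8, 8.
Level-2 differences are constant, so h has degree 2.
Fitting a degree-2 polynomial gives h(t) = 4t² - t - 2.
The constant term is h(0) = -2.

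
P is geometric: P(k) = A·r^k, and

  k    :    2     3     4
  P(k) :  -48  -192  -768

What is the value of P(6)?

-12288

Consecutive ratio: -192/(-48) = 4, and -768/(-192) = 4, so r = 4.
Then A·4^2 = -48 gives A = -3, and P(k) = -3·4^k.
P(6) = -3·4^6 = -12288.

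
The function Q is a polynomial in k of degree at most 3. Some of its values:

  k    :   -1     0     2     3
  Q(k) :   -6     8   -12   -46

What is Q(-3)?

Write Q(k) = ak³ + bk² + ck + d; the 4 given values yield a linear system in the 4 coefficients.
Solving, the leading coefficient vanishes, and Q(k) = -8k² + 6k + 8.
Then Q(-3) = -82.

-82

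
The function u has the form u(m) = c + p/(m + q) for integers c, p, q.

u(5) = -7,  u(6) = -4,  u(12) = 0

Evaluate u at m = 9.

(u(m) − c)(m + q) = p for each data point; the three points give a linear system in c and q, then p follows.
Solving: c = 2, q = -3, p = -18, so u(m) = 2 − 18/(m − 3).
Then u(9) = 2 − 18/6 = -1.

-1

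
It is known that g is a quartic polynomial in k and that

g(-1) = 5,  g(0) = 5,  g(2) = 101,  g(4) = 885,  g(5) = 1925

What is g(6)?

3701

Write g(k) = ak^4 + bk³ + ck² + dk + e; the 5 given values yield a linear system in the 5 coefficients.
Solving, g(k) = 2k^4 + 4k³ + 6k² + 4k + 5.
Then g(6) = 3701.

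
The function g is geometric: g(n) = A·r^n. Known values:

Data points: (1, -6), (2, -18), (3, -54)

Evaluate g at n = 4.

-162

Consecutive ratio: -18/(-6) = 3, and -54/(-18) = 3, so r = 3.
Then A·3^1 = -6 gives A = -2, and g(n) = -2·3^n.
g(4) = -2·3^4 = -162.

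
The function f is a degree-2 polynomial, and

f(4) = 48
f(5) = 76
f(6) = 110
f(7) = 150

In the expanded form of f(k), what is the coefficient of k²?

3

First differences: 28, 34, 40. Second differences: 6, 6.
Level-2 differences are constant, so f has degree 2.
Fitting a degree-2 polynomial gives f(k) = 3k² + k - 4.
The coefficient of k² is 3.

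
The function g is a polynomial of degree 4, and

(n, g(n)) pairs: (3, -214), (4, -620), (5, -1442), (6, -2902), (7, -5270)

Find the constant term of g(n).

Write g(n) = an^4 + bn³ + cn² + dn + e; the 5 given values yield a linear system in the 5 coefficients.
Solving, g(n) = -2n^4 - n³ - 2n² - 5n + 8.
The constant term is g(0) = 8.

8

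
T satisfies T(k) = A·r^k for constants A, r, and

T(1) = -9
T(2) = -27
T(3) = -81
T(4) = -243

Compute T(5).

-729

Consecutive ratio: -27/(-9) = 3, and -81/(-27) = 3, so r = 3.
Then A·3^1 = -9 gives A = -3, and T(k) = -3·3^k.
T(5) = -3·3^5 = -729.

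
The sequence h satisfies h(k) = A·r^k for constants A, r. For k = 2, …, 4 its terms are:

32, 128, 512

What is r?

4

Consecutive ratio: 128/32 = 4, and 512/128 = 4, so r = 4.
Then A·4^2 = 32 gives A = 2, and h(k) = 2·4^k.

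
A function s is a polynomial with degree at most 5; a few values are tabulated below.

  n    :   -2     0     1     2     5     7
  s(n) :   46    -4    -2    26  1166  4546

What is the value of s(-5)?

Write s(n) = an^5 + bn^4 + cn³ + dn² + en + p; the 6 given values yield a linear system in the 6 coefficients.
Solving, the leading coefficient vanishes, and s(n) = 2n^4 - n³ + 2n² - n - 4.
Then s(-5) = 1426.

1426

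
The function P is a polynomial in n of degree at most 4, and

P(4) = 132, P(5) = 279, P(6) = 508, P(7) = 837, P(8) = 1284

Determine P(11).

Write P(n) = an^4 + bn³ + cn² + dn + e; the 5 given values yield a linear system in the 5 coefficients.
Solving, the leading coefficient vanishes, and P(n) = 3n³ - 4n² + 4.
Then P(11) = 3513.

3513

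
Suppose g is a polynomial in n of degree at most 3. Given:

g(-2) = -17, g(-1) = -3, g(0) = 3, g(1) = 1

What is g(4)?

Write g(n) = an³ + bn² + cn + d; the 4 given values yield a linear system in the 4 coefficients.
Solving, the leading coefficient vanishes, and g(n) = -4n² + 2n + 3.
Then g(4) = -53.

-53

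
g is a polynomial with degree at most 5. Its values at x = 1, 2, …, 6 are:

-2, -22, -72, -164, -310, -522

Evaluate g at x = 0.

0

First differences: -20, -50, -92, -146, -212. Second differences: -30, -42, -54, -66. Third differences: -12, -12, -12.
Level-3 differences are constant, so g has degree 3.
Fitting a degree-3 polynomial gives g(x) = -2x³ - 3x² + 3x.
Then g(0) = 0.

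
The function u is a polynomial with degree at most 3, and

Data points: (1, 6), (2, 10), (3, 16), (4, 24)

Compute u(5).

First differences: 4, 6, 8. Second differences: 2, 2.
Level-2 differences are constant, so u has degree 2.
Extending the table by one column gives the next first difference 10, so u(5) = 24 + 10 = 34.

34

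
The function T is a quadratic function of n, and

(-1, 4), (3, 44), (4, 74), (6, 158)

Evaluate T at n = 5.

112

Write T(n) = an² + bn + c; the 4 given values yield a linear system in the 3 coefficients.
Solving, T(n) = 4n² + 2n + 2.
Then T(5) = 112.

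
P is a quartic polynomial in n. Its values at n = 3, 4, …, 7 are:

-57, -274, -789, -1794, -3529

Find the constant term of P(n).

6

Write P(n) = an^4 + bn³ + cn² + dn + e; the 5 given values yield a linear system in the 5 coefficients.
Solving, P(n) = -2n^4 + 4n³ - 3n² + 6n + 6.
The constant term is P(0) = 6.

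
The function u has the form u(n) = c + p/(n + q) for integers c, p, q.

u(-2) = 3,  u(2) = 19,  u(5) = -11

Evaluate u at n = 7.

-6

(u(n) − c)(n + q) = p for each data point; the three points give a linear system in c and q, then p follows.
Solving: c = -1, q = -3, p = -20, so u(n) = -1 − 20/(n − 3).
Then u(7) = -1 − 20/4 = -6.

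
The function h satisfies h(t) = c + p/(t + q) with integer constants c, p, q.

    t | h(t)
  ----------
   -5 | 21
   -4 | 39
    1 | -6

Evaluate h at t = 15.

1

(h(t) − c)(t + q) = p for each data point; the three points give a linear system in c and q, then p follows.
Solving: c = 3, q = 3, p = -36, so h(t) = 3 − 36/(t + 3).
Then h(15) = 3 − 36/18 = 1.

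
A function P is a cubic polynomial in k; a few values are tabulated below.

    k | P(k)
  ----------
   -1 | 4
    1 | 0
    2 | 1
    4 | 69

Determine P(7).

516

Write P(k) = ak³ + bk² + ck + d; the 4 given values yield a linear system in the 4 coefficients.
Solving, P(k) = 2k³ - 3k² - 4k + 5.
Then P(7) = 516.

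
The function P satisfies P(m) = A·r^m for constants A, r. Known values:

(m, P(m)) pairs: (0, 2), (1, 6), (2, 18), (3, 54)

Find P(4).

162

Consecutive ratio: 6/2 = 3, and 18/6 = 3, so r = 3.
Then A·3^0 = 2 gives A = 2, and P(m) = 2·3^m.
P(4) = 2·3^4 = 162.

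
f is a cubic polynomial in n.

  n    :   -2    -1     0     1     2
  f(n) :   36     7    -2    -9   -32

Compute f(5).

First differences: -29, -9, -7, -23. Second differences: 20, 2, -16. Third differences: -18, -18.
Level-3 differences are constant, so f has degree 3.
Fitting a degree-3 polynomial gives f(n) = -3n³ + n² - 5n - 2.
Then f(5) = -377.

-377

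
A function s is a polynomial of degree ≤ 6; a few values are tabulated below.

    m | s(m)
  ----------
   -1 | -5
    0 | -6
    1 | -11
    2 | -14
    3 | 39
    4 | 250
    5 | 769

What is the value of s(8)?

First differences: -1, -5, -3, 53, 211, 519. Second differences: -4, 2, 56, 158, 308. Third differences: 6, 54, 102, 150. Fourth differences: 48, 48, 48.
Level-4 differences are constant, so s has degree 4.
Fitting a degree-4 polynomial gives s(m) = 2m^4 - 3m³ - 4m² - 6.
Then s(8) = 6394.

6394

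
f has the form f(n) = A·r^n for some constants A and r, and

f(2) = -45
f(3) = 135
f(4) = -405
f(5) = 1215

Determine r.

-3

Consecutive ratio: 135/(-45) = -3, and -405/135 = -3, so r = -3.
Then A·(-3)^2 = -45 gives A = -5, and f(n) = -5·(-3)^n.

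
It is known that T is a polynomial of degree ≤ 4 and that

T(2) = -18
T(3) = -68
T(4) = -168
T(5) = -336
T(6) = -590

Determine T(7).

Write T(x) = ax^4 + bx³ + cx² + dx + e; the 5 given values yield a linear system in the 5 coefficients.
Solving, the leading coefficient vanishes, and T(x) = -3x³ + 2x² - 3x + 4.
Then T(7) = -948.

-948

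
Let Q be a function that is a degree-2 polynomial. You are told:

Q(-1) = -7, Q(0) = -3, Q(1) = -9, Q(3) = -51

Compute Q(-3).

-45

Write Q(t) = at² + bt + c; the 4 given values yield a linear system in the 3 coefficients.
Solving, Q(t) = -5t² - t - 3.
Then Q(-3) = -45.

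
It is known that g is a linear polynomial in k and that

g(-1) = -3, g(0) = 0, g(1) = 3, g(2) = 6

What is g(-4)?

-12

Write g(k) = ak + b; the 4 given values yield a linear system in the 2 coefficients.
Solving, g(k) = 3k.
Then g(-4) = -12.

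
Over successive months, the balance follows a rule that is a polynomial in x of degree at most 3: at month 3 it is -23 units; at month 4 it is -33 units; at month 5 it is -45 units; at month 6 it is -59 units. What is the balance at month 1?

Write the value at x as P(x).
First differences: -10, -12, -14. Second differences: -2, -2.
Level-2 differences are constant, so P has degree 2.
Fitting a degree-2 polynomial gives P(x) = -x² - 3x - 5.
Then P(1) = -9.

-9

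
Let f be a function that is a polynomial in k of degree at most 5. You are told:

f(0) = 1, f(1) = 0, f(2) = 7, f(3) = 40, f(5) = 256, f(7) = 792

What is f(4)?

117

Write f(k) = ak^5 + bk^4 + ck³ + dk² + ek + p; the 6 given values yield a linear system in the 6 coefficients.
Solving, the top 2 coefficients vanish, and f(k) = 3k³ - 5k² + k + 1.
Then f(4) = 117.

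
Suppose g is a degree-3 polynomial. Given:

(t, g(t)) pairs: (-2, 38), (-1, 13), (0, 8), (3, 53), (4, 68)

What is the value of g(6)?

Write g(t) = at³ + bt² + ct + d; the 5 given values yield a linear system in the 4 coefficients.
Solving, g(t) = -t³ + 7t² + 3t + 8.
Then g(6) = 62.

62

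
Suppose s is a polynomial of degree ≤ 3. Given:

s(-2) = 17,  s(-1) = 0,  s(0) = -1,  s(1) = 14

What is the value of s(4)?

First differences: -17, -1, 15. Second differences: 16, 16.
Level-2 differences are constant, so s has degree 2.
Fitting a degree-2 polynomial gives s(t) = 8t² + 7t - 1.
Then s(4) = 155.

155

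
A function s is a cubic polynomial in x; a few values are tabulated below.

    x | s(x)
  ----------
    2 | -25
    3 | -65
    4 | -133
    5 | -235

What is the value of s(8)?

-805

Write s(x) = ax³ + bx² + cx + d; the 4 given values yield a linear system in the 4 coefficients.
Solving, s(x) = -x³ - 5x² + 4x - 5.
Then s(8) = -805.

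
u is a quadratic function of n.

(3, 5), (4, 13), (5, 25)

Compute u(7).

61

Write u(n) = an² + bn + c; the 3 given values yield a linear system in the 3 coefficients.
Solving, u(n) = 2n² - 6n + 5.
Then u(7) = 61.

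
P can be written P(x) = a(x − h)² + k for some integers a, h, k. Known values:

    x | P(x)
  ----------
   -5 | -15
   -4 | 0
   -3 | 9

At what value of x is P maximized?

-2

First differences 15, 9; second difference -6 = 2a, so a = -3.
Expanding, the x-coefficient is −2ah = 6h; matching it to the data gives h = -2, and then k = 12.
So P(x) = -3(x + 2)² + 12.
Hence h = -2.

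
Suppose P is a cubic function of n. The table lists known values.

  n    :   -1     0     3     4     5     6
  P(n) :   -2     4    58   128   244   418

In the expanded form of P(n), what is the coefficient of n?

3

Write P(n) = an³ + bn² + cn + d; the 6 given values yield a linear system in the 4 coefficients.
Solving, P(n) = 2n³ - n² + 3n + 4.
The coefficient of n is 3.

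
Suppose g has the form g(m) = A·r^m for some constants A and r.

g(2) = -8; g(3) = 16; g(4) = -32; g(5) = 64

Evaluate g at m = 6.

-128

Consecutive ratio: 16/(-8) = -2, and -32/16 = -2, so r = -2.
Then A·(-2)^2 = -8 gives A = -2, and g(m) = -2·(-2)^m.
g(6) = -2·(-2)^6 = -128.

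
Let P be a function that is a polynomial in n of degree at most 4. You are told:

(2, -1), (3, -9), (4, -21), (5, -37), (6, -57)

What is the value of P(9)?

First differences: -8, -12, -16, -20. Second differences: -4, -4, -4.
Level-2 differences are constant, so P has degree 2.
Fitting a degree-2 polynomial gives P(n) = -2n² + 2n + 3.
Then P(9) = -141.

-141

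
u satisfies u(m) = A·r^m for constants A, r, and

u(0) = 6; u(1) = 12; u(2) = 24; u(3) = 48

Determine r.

Consecutive ratio: 12/6 = 2, and 24/12 = 2, so r = 2.
Then A·2^0 = 6 gives A = 6, and u(m) = 6·2^m.

2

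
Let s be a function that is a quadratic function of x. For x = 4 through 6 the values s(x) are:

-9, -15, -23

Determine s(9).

Write s(x) = ax² + bx + c; the 3 given values yield a linear system in the 3 coefficients.
Solving, s(x) = -x² + 3x - 5.
Then s(9) = -59.

-59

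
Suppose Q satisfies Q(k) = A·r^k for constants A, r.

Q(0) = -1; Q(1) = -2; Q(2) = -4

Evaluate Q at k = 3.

Consecutive ratio: -2/(-1) = 2, and -4/(-2) = 2, so r = 2.
Then A·2^0 = -1 gives A = -1, and Q(k) = -1·2^k.
Q(3) = -1·2^3 = -8.

-8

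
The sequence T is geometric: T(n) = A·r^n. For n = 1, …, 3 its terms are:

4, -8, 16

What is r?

Consecutive ratio: -8/4 = -2, and 16/(-8) = -2, so r = -2.
Then A·(-2)^1 = 4 gives A = -2, and T(n) = -2·(-2)^n.

-2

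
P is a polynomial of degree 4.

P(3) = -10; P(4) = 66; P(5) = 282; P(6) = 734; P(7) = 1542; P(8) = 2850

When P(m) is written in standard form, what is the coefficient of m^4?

First differences: 76, 216, 452, 808, 1308. Second differences: 140, 236, 356, 500. Third differences: 96, 120, 144. Fourth differences: 24, 24.
Level-4 differences are constant, so P has degree 4.
Fitting a degree-4 polynomial gives P(m) = m^4 - 2m³ - 3m² - 4m + 2.
The coefficient of m^4 is 1.

1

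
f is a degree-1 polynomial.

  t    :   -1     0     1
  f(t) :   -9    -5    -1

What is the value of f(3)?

First differences: 4, 4.
Level-1 differences are constant, so f has degree 1.
Fitting a degree-1 polynomial gives f(t) = 4t - 5.
Then f(3) = 7.

7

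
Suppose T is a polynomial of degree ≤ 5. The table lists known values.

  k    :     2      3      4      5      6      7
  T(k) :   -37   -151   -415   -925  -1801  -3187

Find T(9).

First differences: -114, -264, -510, -876, -1386. Second differences: -150, -246, -366, -510. Third differences: -96, -120, -144. Fourth differences: -24, -24.
Level-4 differences are constant, so T has degree 4.
Fitting a degree-4 polynomial gives T(k) = -k^4 - 2k³ - 2k² - k + 5.
Then T(9) = -8185.

-8185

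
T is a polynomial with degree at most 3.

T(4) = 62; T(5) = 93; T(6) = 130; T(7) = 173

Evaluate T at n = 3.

First differences: 31, 37, 43. Second differences: 6, 6.
Level-2 differences are constant, so T has degree 2.
Fitting a degree-2 polynomial gives T(n) = 3n² + 4n - 2.
Then T(3) = 37.

37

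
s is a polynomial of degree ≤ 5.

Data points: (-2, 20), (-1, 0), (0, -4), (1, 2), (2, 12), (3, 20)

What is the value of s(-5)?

Write s(n) = an^5 + bn^4 + cn³ + dn² + en + p; the 6 given values yield a linear system in the 6 coefficients.
Solving, the top 2 coefficients vanish, and s(n) = -n³ + 5n² + 2n - 4.
Then s(-5) = 236.

236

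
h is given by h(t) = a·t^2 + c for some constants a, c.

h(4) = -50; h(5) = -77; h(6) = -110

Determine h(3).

-29

From h(4) = -50 and h(5) = -77: 16a + c = -50 and 25a + c = -77.
Subtracting: 9a = -27, so a = -3; then c = -50 − (-3)·16 = -2.
So h(t) = -3t² − 2, and h(3) = -29.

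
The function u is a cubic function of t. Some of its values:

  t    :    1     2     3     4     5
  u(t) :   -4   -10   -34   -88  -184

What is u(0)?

-4

First differences: -6, -24, -54, -96. Second differences: -18, -30, -42. Third differences: -12, -12.
Level-3 differences are constant, so u has degree 3.
Fitting a degree-3 polynomial gives u(t) = -2t³ + 3t² - t - 4.
The constant term is u(0) = -4.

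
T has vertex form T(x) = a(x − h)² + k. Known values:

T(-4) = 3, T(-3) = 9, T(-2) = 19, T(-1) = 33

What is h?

-5

First differences 6, 10, 14; second difference 4 = 2a, so a = 2.
Expanding, the x-coefficient is −2ah = -4h; matching it to the data gives h = -5, and then k = 1.
So T(x) = 2(x + 5)² + 1.
Hence h = -5.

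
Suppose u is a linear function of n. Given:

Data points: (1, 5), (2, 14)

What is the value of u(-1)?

Write u(n) = an + b; the 2 given values yield a linear system in the 2 coefficients.
Solving, u(n) = 9n - 4.
Then u(-1) = -13.

-13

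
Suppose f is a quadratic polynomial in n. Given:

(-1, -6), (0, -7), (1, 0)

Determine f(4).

Write f(n) = an² + bn + c; the 3 given values yield a linear system in the 3 coefficients.
Solving, f(n) = 4n² + 3n - 7.
Then f(4) = 69.

69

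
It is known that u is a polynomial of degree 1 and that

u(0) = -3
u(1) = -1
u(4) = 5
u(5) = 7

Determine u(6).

9

Write u(x) = ax + b; the 4 given values yield a linear system in the 2 coefficients.
Solving, u(x) = 2x - 3.
Then u(6) = 9.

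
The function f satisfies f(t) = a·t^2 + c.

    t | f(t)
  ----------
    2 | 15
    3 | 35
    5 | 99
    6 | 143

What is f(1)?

From f(2) = 15 and f(3) = 35: 4a + c = 15 and 9a + c = 35.
Subtracting: 5a = 20, so a = 4; then c = 15 − 4·4 = -1.
So f(t) = 4t² − 1, and f(1) = 3.

3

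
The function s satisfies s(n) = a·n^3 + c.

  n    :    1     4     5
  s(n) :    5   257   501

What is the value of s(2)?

33

From s(1) = 5 and s(4) = 257: 1a + c = 5 and 64a + c = 257.
Subtracting: 63a = 252, so a = 4; then c = 5 − 4·1 = 1.
So s(n) = 4n³ + 1, and s(2) = 33.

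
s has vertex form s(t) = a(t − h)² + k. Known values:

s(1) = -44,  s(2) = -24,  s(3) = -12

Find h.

4

First differences 20, 12; second difference -8 = 2a, so a = -4.
Expanding, the t-coefficient is −2ah = 8h; matching it to the data gives h = 4, and then k = -8.
So s(t) = -4(t − 4)² − 8.
Hence h = 4.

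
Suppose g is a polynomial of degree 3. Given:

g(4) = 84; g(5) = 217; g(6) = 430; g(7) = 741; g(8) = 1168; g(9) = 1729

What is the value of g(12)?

First differences: 133, 213, 311, 427, 561. Second differences: 80, 98, 116, 134. Third differences: 18, 18, 18.
Level-3 differences are constant, so g has degree 3.
Fitting a degree-3 polynomial gives g(m) = 3m³ - 5m² - 5m - 8.
Then g(12) = 4396.

4396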